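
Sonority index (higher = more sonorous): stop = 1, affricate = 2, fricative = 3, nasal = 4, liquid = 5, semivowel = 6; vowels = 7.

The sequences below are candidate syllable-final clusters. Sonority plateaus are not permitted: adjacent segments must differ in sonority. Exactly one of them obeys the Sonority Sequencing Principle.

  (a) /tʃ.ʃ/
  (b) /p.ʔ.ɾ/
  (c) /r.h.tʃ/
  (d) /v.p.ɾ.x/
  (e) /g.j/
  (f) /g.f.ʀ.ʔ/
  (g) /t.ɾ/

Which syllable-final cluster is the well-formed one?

(a) sonority 2-3: ill-formed.
(b) sonority 1-1-5: ill-formed.
(c) sonority 5-3-2: well-formed.
(d) sonority 3-1-5-3: ill-formed.
(e) sonority 1-6: ill-formed.
(f) sonority 1-3-5-1: ill-formed.
(g) sonority 1-5: ill-formed.

c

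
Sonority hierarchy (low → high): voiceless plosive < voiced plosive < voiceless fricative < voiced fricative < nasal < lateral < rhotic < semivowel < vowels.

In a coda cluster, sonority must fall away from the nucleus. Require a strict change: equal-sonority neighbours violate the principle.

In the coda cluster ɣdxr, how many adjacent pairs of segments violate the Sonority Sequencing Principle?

/ɣ/ — voiced fricative, sonority 4.
/d/ — voiced plosive, sonority 2.
/x/ — voiceless fricative, sonority 3.
/r/ — rhotic, sonority 7.
/ɣ/→/d/: 4→2 (falls) — ok.
/d/→/x/: 2→3 (does not fall) — violation.
/x/→/r/: 3→7 (does not fall) — violation.

2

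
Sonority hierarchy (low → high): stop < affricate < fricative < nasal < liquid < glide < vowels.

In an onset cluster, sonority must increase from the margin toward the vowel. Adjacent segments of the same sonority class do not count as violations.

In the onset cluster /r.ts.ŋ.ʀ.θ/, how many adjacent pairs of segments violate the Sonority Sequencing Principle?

/r/: liquid = 5.
/ts/: affricate = 2.
/ŋ/: nasal = 4.
/ʀ/: liquid = 5.
/θ/: fricative = 3.
/r/→/ts/: 5→2 (does not rise) — violation.
/ts/→/ŋ/: 2→4 (rises) — ok.
/ŋ/→/ʀ/: 4→5 (rises) — ok.
/ʀ/→/θ/: 5→3 (does not rise) — violation.

2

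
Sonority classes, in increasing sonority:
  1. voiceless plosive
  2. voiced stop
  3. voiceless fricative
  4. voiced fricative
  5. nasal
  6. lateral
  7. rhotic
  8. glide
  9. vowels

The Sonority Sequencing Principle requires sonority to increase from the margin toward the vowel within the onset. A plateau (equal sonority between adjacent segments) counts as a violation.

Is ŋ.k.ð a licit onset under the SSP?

no

/ŋ/ is a nasal (sonority 5).
/k/ is a voiceless plosive (sonority 1).
/ð/ is a voiced fricative (sonority 4).
The profile is 5-1-4. Between /ŋ/ (5) and /k/ (1) sonority does not rise, so the cluster violates the SSP.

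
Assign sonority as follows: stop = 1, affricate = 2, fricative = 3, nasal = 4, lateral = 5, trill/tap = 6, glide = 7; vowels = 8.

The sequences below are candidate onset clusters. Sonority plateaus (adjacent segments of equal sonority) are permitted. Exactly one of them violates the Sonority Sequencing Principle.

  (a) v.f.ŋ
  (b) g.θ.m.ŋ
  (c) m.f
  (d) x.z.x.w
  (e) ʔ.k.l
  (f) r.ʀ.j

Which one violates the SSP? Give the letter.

c

(a) 3-3-4 → obeys
(b) 1-3-4-4 → obeys
(c) 4-3 → violates
(d) 3-3-3-7 → obeys
(e) 1-1-5 → obeys
(f) 6-6-7 → obeys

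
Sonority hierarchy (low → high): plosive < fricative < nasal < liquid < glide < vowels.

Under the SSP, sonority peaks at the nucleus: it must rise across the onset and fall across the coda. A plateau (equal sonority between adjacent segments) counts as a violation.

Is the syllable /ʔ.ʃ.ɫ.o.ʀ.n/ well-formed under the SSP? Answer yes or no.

yes

Onset: /ʔ/ is a plosive (sonority 1), /ʃ/ is a fricative (sonority 2), /ɫ/ is a liquid (sonority 4); then the nucleus /o/ (sonority 6).
Onset profile 1-2-4-6 — rises to the nucleus.
Coda: /ʀ/ is a liquid (sonority 4), /n/ is a nasal (sonority 3).
Coda profile 6-4-3 — falls from the nucleus.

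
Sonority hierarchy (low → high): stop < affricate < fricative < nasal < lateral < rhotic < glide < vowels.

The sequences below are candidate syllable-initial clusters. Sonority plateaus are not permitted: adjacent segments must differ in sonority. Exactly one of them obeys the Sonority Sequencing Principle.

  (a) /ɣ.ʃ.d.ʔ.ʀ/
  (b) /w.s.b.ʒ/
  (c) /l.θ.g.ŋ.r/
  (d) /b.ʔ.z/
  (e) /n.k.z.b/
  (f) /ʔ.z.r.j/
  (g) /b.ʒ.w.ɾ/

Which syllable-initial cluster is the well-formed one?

(a) sonority 3-3-1-1-6: ill-formed.
(b) sonority 7-3-1-3: ill-formed.
(c) sonority 5-3-1-4-6: ill-formed.
(d) sonority 1-1-3: ill-formed.
(e) sonority 4-1-3-1: ill-formed.
(f) sonority 1-3-6-7: well-formed.
(g) sonority 1-3-7-6: ill-formed.

f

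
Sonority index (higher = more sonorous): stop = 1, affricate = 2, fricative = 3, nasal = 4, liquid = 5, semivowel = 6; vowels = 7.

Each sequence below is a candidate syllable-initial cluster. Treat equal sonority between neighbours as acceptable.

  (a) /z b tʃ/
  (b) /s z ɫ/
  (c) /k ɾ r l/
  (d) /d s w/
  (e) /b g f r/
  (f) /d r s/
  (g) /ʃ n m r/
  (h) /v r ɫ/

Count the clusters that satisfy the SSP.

6

(a) 3-1-2 → violates
(b) 3-3-5 → obeys
(c) 1-5-5-5 → obeys
(d) 1-3-6 → obeys
(e) 1-1-3-5 → obeys
(f) 1-5-3 → violates
(g) 3-4-4-5 → obeys
(h) 3-5-5 → obeys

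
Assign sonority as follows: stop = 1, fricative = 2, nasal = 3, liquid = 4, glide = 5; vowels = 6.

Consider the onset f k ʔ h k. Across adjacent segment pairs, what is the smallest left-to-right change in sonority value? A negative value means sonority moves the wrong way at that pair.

-1

/f/: fricative = 2.
/k/: stop = 1.
/ʔ/: stop = 1.
/h/: fricative = 2.
/k/: stop = 1.
/f/→/k/: change -1.
/k/→/ʔ/: change +0.
/ʔ/→/h/: change +1.
/h/→/k/: change -1.
Minimum = -1.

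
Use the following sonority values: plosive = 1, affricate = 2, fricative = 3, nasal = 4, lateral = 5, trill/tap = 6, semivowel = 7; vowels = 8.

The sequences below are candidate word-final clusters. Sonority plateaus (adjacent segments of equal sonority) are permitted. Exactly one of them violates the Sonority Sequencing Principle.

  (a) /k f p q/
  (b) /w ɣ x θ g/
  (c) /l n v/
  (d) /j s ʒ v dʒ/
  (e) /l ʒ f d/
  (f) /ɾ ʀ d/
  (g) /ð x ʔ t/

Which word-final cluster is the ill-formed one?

(a) 1-3-1-1 → violates
(b) 7-3-3-3-1 → obeys
(c) 5-4-3 → obeys
(d) 7-3-3-3-2 → obeys
(e) 5-3-3-1 → obeys
(f) 6-6-1 → obeys
(g) 3-3-1-1 → obeys

a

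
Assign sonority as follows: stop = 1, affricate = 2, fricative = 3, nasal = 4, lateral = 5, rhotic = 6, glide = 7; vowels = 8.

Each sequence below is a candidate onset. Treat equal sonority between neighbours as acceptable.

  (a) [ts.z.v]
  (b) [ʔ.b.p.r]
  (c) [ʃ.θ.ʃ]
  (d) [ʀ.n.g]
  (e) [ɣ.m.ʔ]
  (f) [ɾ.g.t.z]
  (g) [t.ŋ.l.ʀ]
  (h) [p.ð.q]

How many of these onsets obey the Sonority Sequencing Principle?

4

(a) sonority 2-3-3: well-formed.
(b) sonority 1-1-1-6: well-formed.
(c) sonority 3-3-3: well-formed.
(d) sonority 6-4-1: ill-formed.
(e) sonority 3-4-1: ill-formed.
(f) sonority 6-1-1-3: ill-formed.
(g) sonority 1-4-5-6: well-formed.
(h) sonority 1-3-1: ill-formed.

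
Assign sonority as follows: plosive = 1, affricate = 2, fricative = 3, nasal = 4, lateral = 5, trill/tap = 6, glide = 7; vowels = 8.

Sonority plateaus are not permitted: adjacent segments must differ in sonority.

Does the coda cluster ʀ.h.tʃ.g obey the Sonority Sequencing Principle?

/ʀ/: trill/tap = 6.
/h/: fricative = 3.
/tʃ/: affricate = 2.
/g/: plosive = 1.
The profile 6-3-2-1 strictly falls, so the coda cluster satisfies the SSP.

yes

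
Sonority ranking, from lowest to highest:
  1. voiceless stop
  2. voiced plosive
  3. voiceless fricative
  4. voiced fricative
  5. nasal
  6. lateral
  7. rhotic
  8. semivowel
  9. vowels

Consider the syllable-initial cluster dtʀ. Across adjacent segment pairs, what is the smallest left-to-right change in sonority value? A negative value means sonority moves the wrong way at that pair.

/d/: voiced plosive = 2.
/t/: voiceless stop = 1.
/ʀ/: rhotic = 7.
/d/→/t/: change -1.
/t/→/ʀ/: change +6.
Minimum = -1.

-1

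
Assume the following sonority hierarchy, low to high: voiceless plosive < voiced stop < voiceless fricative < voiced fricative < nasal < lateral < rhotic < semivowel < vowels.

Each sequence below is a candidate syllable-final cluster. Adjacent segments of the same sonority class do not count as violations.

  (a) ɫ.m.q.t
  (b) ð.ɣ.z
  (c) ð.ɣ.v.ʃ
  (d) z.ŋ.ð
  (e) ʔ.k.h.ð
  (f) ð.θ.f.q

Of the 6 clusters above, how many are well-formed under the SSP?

4

(a) ɫ.m.q.t: profile 6-5-1-1 — obeys.
(b) ð.ɣ.z: profile 4-4-4 — obeys.
(c) ð.ɣ.v.ʃ: profile 4-4-4-3 — obeys.
(d) z.ŋ.ð: profile 4-5-4 — violates.
(e) ʔ.k.h.ð: profile 1-1-3-4 — violates.
(f) ð.θ.f.q: profile 4-3-3-1 — obeys.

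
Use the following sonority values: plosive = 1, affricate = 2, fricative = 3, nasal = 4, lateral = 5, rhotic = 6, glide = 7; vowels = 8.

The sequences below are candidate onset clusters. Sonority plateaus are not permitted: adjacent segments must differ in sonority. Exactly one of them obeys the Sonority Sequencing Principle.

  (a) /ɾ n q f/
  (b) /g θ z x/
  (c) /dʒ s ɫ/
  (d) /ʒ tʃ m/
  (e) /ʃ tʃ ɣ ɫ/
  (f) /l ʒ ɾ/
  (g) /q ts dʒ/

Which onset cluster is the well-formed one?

c

(a) /ɾ n q f/: profile 6-4-1-3 — violates.
(b) /g θ z x/: profile 1-3-3-3 — violates.
(c) /dʒ s ɫ/: profile 2-3-5 — obeys.
(d) /ʒ tʃ m/: profile 3-2-4 — violates.
(e) /ʃ tʃ ɣ ɫ/: profile 3-2-3-5 — violates.
(f) /l ʒ ɾ/: profile 5-3-6 — violates.
(g) /q ts dʒ/: profile 1-2-2 — violates.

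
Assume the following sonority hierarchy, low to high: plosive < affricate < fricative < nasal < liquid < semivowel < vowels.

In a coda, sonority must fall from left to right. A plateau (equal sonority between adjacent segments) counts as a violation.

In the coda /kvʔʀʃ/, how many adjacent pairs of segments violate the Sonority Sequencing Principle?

/k/ — plosive, sonority 1.
/v/ — fricative, sonority 3.
/ʔ/ — plosive, sonority 1.
/ʀ/ — liquid, sonority 5.
/ʃ/ — fricative, sonority 3.
/k/→/v/: 1→3 (does not fall) — violation.
/v/→/ʔ/: 3→1 (falls) — ok.
/ʔ/→/ʀ/: 1→5 (does not fall) — violation.
/ʀ/→/ʃ/: 5→3 (falls) — ok.

2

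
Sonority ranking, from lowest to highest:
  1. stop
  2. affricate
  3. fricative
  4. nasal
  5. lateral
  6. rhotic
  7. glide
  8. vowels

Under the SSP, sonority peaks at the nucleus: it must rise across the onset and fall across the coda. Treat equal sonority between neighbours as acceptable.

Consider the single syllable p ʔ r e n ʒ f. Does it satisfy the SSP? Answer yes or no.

yes

Onset: /p/ is a stop (sonority 1), /ʔ/ is a stop (sonority 1), /r/ is a rhotic (sonority 6); then the nucleus /e/ (sonority 8).
Onset profile 1-1-6-8 — rises to the nucleus.
Coda: /n/ is a nasal (sonority 4), /ʒ/ is a fricative (sonority 3), /f/ is a fricative (sonority 3).
Coda profile 8-4-3-3 — falls from the nucleus.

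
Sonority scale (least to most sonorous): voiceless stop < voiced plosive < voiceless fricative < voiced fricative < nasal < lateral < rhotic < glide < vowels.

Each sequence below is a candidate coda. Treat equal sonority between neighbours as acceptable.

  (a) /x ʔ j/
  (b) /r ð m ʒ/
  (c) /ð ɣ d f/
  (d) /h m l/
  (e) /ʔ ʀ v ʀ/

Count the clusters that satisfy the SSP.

0

(a) /x ʔ j/: profile 3-1-8 — violates.
(b) /r ð m ʒ/: profile 7-4-5-4 — violates.
(c) /ð ɣ d f/: profile 4-4-2-3 — violates.
(d) /h m l/: profile 3-5-6 — violates.
(e) /ʔ ʀ v ʀ/: profile 1-7-4-7 — violates.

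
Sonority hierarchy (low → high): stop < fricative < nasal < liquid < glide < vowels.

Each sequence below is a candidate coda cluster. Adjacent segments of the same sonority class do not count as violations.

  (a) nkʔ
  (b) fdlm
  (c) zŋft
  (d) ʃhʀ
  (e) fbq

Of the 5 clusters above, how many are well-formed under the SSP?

2

(a) 3-1-1 → obeys
(b) 2-1-4-3 → violates
(c) 2-3-2-1 → violates
(d) 2-2-4 → violates
(e) 2-1-1 → obeys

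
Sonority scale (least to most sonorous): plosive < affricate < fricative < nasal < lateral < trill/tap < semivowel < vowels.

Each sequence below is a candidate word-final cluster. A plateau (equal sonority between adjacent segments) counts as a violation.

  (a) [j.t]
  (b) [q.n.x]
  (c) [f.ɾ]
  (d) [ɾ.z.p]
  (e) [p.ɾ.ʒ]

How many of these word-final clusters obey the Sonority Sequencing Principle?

2

(a) 7-1 → obeys
(b) 1-4-3 → violates
(c) 3-6 → violates
(d) 6-3-1 → obeys
(e) 1-6-3 → violates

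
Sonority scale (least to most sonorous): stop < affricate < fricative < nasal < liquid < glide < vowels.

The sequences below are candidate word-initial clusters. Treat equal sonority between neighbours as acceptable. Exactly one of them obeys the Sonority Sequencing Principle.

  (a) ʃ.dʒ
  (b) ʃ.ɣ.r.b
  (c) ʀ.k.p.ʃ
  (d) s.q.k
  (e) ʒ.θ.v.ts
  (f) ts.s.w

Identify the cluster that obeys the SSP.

f

(a) 3-2 → violates
(b) 3-3-5-1 → violates
(c) 5-1-1-3 → violates
(d) 3-1-1 → violates
(e) 3-3-3-2 → violates
(f) 2-3-6 → obeys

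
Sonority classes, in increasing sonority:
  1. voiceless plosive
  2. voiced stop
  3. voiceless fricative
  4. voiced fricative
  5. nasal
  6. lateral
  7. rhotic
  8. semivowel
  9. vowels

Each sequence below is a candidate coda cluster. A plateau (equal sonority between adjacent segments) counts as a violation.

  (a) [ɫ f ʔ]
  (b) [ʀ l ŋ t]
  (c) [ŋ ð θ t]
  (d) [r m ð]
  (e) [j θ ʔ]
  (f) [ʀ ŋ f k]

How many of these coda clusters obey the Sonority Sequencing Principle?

6

(a) [ɫ f ʔ]: profile 6-3-1 — obeys.
(b) [ʀ l ŋ t]: profile 7-6-5-1 — obeys.
(c) [ŋ ð θ t]: profile 5-4-3-1 — obeys.
(d) [r m ð]: profile 7-5-4 — obeys.
(e) [j θ ʔ]: profile 8-3-1 — obeys.
(f) [ʀ ŋ f k]: profile 7-5-3-1 — obeys.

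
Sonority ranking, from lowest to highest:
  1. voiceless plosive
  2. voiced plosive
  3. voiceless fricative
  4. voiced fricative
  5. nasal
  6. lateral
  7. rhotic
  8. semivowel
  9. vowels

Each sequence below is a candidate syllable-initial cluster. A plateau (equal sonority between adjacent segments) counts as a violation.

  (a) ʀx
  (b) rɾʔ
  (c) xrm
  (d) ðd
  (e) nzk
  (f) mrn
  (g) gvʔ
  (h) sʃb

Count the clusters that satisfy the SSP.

(a) 7-3 → violates
(b) 7-7-1 → violates
(c) 3-7-5 → violates
(d) 4-2 → violates
(e) 5-4-1 → violates
(f) 5-7-5 → violates
(g) 2-4-1 → violates
(h) 3-3-2 → violates

0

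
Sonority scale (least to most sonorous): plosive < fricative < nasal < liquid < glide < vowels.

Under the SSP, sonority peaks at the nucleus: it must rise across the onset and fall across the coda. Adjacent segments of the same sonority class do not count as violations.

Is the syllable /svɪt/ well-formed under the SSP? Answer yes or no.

yes

Onset: /s/ is a fricative (sonority 2), /v/ is a fricative (sonority 2); then the nucleus /ɪ/ (sonority 6).
Onset profile 2-2-6 — rises to the nucleus.
Coda: /t/ is a plosive (sonority 1).
Coda profile 6-1 — falls from the nucleus.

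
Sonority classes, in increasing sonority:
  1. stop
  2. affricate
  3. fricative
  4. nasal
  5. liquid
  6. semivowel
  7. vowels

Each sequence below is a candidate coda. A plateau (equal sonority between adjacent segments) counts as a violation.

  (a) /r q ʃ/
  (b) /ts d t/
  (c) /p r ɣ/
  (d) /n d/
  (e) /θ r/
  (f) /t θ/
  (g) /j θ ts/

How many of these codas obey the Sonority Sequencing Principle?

(a) sonority 5-1-3: ill-formed.
(b) sonority 2-1-1: ill-formed.
(c) sonority 1-5-3: ill-formed.
(d) sonority 4-1: well-formed.
(e) sonority 3-5: ill-formed.
(f) sonority 1-3: ill-formed.
(g) sonority 6-3-2: well-formed.

2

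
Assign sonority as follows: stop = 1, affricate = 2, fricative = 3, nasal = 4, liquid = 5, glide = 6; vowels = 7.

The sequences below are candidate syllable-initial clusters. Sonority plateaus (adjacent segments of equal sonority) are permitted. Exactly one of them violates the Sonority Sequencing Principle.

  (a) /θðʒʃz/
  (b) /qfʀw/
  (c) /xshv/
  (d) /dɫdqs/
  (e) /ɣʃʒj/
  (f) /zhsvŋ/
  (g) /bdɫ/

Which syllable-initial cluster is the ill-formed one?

(a) sonority 3-3-3-3-3: well-formed.
(b) sonority 1-3-5-6: well-formed.
(c) sonority 3-3-3-3: well-formed.
(d) sonority 1-5-1-1-3: ill-formed.
(e) sonority 3-3-3-6: well-formed.
(f) sonority 3-3-3-3-4: well-formed.
(g) sonority 1-1-5: well-formed.

d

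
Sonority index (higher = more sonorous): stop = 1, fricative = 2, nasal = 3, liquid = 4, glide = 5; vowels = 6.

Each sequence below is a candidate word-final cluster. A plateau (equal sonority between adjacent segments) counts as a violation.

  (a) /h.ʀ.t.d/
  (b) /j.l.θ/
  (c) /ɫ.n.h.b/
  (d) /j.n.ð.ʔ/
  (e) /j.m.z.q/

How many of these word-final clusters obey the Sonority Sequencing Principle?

4

(a) sonority 2-4-1-1: ill-formed.
(b) sonority 5-4-2: well-formed.
(c) sonority 4-3-2-1: well-formed.
(d) sonority 5-3-2-1: well-formed.
(e) sonority 5-3-2-1: well-formed.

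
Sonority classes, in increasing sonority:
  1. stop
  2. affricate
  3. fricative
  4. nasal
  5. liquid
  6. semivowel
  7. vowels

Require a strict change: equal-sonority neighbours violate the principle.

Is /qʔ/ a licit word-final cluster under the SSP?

/q/: stop = 1.
/ʔ/: stop = 1.
The profile is 1-1. Between /q/ (1) and /ʔ/ (1) sonority does not fall, so the cluster violates the SSP.

no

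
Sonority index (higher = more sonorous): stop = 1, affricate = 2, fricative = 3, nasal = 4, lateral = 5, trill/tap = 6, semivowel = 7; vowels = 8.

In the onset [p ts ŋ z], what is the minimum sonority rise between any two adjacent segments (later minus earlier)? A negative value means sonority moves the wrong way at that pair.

/p/ — stop, sonority 1.
/ts/ — affricate, sonority 2.
/ŋ/ — nasal, sonority 4.
/z/ — fricative, sonority 3.
/p/→/ts/: change +1.
/ts/→/ŋ/: change +2.
/ŋ/→/z/: change -1.
Minimum = -1.

-1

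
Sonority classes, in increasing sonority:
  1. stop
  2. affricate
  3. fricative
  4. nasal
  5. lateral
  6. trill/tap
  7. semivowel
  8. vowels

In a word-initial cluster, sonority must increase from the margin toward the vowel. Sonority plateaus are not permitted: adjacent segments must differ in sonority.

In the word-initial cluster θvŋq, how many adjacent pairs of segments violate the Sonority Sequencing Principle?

2

/θ/ is a fricative (sonority 3).
/v/ is a fricative (sonority 3).
/ŋ/ is a nasal (sonority 4).
/q/ is a stop (sonority 1).
/θ/→/v/: 3→3 (plateau) — violation.
/v/→/ŋ/: 3→4 (rises) — ok.
/ŋ/→/q/: 4→1 (does not rise) — violation.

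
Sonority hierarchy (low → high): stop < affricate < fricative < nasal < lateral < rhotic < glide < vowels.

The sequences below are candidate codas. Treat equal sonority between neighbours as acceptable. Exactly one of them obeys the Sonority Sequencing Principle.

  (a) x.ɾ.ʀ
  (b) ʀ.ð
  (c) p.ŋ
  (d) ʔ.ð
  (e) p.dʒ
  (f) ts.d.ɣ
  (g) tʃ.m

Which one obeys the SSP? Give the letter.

b

(a) 3-6-6 → violates
(b) 6-3 → obeys
(c) 1-4 → violates
(d) 1-3 → violates
(e) 1-2 → violates
(f) 2-1-3 → violates
(g) 2-4 → violates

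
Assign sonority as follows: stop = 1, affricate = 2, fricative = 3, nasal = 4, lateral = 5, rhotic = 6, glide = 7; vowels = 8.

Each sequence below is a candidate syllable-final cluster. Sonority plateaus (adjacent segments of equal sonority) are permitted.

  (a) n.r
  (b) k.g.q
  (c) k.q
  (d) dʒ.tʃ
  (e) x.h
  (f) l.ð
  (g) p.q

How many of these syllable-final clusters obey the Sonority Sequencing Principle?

6

(a) sonority 4-6: ill-formed.
(b) sonority 1-1-1: well-formed.
(c) sonority 1-1: well-formed.
(d) sonority 2-2: well-formed.
(e) sonority 3-3: well-formed.
(f) sonority 5-3: well-formed.
(g) sonority 1-1: well-formed.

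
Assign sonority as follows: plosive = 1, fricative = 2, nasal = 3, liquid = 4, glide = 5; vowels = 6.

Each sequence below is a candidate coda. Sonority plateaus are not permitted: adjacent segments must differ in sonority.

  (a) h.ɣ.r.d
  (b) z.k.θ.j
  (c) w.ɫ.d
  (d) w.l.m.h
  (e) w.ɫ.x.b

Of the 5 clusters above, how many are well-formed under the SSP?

(a) sonority 2-2-4-1: ill-formed.
(b) sonority 2-1-2-5: ill-formed.
(c) sonority 5-4-1: well-formed.
(d) sonority 5-4-3-2: well-formed.
(e) sonority 5-4-2-1: well-formed.

3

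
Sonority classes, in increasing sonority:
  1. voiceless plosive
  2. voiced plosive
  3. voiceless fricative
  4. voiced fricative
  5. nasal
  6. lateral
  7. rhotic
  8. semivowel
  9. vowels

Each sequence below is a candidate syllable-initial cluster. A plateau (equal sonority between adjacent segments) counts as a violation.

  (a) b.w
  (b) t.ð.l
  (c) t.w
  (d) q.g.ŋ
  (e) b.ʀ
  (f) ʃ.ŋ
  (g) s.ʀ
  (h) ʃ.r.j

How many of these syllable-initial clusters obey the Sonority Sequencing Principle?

8

(a) 2-8 → obeys
(b) 1-4-6 → obeys
(c) 1-8 → obeys
(d) 1-2-5 → obeys
(e) 2-7 → obeys
(f) 3-5 → obeys
(g) 3-7 → obeys
(h) 3-7-8 → obeys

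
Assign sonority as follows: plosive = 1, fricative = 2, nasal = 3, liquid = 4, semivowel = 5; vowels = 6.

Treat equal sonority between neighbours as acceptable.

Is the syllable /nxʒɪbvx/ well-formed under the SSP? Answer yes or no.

Onset: /n/ is a nasal (sonority 3), /x/ is a fricative (sonority 2), /ʒ/ is a fricative (sonority 2); then the nucleus /ɪ/ (sonority 6).
Onset profile 3-2-2-6 — does not rise throughout.
Coda: /b/ is a plosive (sonority 1), /v/ is a fricative (sonority 2), /x/ is a fricative (sonority 2).
Coda profile 6-1-2-2 — does not fall throughout.

no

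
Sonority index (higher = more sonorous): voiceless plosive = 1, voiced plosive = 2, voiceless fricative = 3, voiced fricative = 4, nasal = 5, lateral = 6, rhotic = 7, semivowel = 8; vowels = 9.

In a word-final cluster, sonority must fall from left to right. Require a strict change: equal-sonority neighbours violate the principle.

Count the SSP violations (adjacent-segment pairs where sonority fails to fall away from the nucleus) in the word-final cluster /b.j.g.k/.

/b/: voiced plosive = 2.
/j/: semivowel = 8.
/g/: voiced plosive = 2.
/k/: voiceless plosive = 1.
/b/→/j/: 2→8 (does not fall) — violation.
/j/→/g/: 8→2 (falls) — ok.
/g/→/k/: 2→1 (falls) — ok.

1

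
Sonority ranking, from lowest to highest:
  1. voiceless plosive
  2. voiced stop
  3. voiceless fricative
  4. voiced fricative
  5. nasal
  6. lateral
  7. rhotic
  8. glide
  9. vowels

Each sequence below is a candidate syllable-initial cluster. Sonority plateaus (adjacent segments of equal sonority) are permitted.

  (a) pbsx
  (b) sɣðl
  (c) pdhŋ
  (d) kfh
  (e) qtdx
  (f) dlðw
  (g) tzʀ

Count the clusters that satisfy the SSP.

6

(a) pbsx: profile 1-2-3-3 — obeys.
(b) sɣðl: profile 3-4-4-6 — obeys.
(c) pdhŋ: profile 1-2-3-5 — obeys.
(d) kfh: profile 1-3-3 — obeys.
(e) qtdx: profile 1-1-2-3 — obeys.
(f) dlðw: profile 2-6-4-8 — violates.
(g) tzʀ: profile 1-4-7 — obeys.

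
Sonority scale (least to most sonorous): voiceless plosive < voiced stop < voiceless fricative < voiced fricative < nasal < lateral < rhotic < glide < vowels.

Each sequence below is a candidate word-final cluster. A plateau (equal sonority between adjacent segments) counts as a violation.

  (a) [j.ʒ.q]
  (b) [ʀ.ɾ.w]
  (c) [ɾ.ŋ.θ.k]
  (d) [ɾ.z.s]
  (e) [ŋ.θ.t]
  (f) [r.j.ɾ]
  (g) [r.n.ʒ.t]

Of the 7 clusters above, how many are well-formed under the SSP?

(a) [j.ʒ.q]: profile 8-4-1 — obeys.
(b) [ʀ.ɾ.w]: profile 7-7-8 — violates.
(c) [ɾ.ŋ.θ.k]: profile 7-5-3-1 — obeys.
(d) [ɾ.z.s]: profile 7-4-3 — obeys.
(e) [ŋ.θ.t]: profile 5-3-1 — obeys.
(f) [r.j.ɾ]: profile 7-8-7 — violates.
(g) [r.n.ʒ.t]: profile 7-5-4-1 — obeys.

5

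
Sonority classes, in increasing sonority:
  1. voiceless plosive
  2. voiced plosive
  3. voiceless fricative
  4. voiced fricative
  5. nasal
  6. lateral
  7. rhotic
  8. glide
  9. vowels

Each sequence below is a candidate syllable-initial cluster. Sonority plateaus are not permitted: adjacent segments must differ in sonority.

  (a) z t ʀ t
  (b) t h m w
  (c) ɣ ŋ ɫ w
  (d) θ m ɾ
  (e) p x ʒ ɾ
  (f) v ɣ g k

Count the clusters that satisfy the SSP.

(a) z t ʀ t: profile 4-1-7-1 — violates.
(b) t h m w: profile 1-3-5-8 — obeys.
(c) ɣ ŋ ɫ w: profile 4-5-6-8 — obeys.
(d) θ m ɾ: profile 3-5-7 — obeys.
(e) p x ʒ ɾ: profile 1-3-4-7 — obeys.
(f) v ɣ g k: profile 4-4-2-1 — violates.

4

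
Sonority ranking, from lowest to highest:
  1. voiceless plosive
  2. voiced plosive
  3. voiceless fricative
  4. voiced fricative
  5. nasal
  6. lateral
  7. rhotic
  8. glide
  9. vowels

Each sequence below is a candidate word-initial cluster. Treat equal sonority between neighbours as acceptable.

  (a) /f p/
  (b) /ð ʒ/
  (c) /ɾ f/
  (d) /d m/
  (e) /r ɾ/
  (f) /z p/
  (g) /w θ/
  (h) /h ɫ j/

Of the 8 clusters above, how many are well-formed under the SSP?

(a) /f p/: profile 3-1 — violates.
(b) /ð ʒ/: profile 4-4 — obeys.
(c) /ɾ f/: profile 7-3 — violates.
(d) /d m/: profile 2-5 — obeys.
(e) /r ɾ/: profile 7-7 — obeys.
(f) /z p/: profile 4-1 — violates.
(g) /w θ/: profile 8-3 — violates.
(h) /h ɫ j/: profile 3-6-8 — obeys.

4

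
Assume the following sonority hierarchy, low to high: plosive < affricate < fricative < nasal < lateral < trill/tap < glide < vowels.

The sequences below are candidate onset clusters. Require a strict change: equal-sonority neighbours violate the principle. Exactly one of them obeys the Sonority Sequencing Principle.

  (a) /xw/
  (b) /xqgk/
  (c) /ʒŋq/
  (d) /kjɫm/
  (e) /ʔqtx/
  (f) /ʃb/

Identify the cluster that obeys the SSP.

(a) /xw/: profile 3-7 — obeys.
(b) /xqgk/: profile 3-1-1-1 — violates.
(c) /ʒŋq/: profile 3-4-1 — violates.
(d) /kjɫm/: profile 1-7-5-4 — violates.
(e) /ʔqtx/: profile 1-1-1-3 — violates.
(f) /ʃb/: profile 3-1 — violates.

a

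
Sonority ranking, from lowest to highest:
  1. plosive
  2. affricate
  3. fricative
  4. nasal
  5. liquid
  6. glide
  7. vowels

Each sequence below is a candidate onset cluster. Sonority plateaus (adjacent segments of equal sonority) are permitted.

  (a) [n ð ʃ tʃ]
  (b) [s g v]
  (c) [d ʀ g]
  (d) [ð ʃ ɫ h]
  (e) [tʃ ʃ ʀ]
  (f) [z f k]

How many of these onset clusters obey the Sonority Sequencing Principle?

1

(a) [n ð ʃ tʃ]: profile 4-3-3-2 — violates.
(b) [s g v]: profile 3-1-3 — violates.
(c) [d ʀ g]: profile 1-5-1 — violates.
(d) [ð ʃ ɫ h]: profile 3-3-5-3 — violates.
(e) [tʃ ʃ ʀ]: profile 2-3-5 — obeys.
(f) [z f k]: profile 3-3-1 — violates.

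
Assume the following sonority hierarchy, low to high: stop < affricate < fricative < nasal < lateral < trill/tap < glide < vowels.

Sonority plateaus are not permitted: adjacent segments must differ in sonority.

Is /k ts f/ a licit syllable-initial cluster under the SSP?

/k/ — stop, sonority 1.
/ts/ — affricate, sonority 2.
/f/ — fricative, sonority 3.
The profile 1-2-3 strictly rises, so the syllable-initial cluster satisfies the SSP.

yes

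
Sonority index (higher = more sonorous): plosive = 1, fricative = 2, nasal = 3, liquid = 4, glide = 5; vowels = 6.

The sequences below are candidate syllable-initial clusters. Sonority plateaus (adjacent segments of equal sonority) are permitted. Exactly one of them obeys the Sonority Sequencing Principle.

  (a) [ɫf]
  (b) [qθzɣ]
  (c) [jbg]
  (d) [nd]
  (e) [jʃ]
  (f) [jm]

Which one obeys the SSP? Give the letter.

b

(a) 4-2 → violates
(b) 1-2-2-2 → obeys
(c) 5-1-1 → violates
(d) 3-1 → violates
(e) 5-2 → violates
(f) 5-3 → violates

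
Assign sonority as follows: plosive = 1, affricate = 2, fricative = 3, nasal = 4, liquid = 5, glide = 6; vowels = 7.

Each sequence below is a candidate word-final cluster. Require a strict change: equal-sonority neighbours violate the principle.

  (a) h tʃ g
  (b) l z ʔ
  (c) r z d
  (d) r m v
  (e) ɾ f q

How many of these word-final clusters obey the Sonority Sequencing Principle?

5

(a) h tʃ g: profile 3-2-1 — obeys.
(b) l z ʔ: profile 5-3-1 — obeys.
(c) r z d: profile 5-3-1 — obeys.
(d) r m v: profile 5-4-3 — obeys.
(e) ɾ f q: profile 5-3-1 — obeys.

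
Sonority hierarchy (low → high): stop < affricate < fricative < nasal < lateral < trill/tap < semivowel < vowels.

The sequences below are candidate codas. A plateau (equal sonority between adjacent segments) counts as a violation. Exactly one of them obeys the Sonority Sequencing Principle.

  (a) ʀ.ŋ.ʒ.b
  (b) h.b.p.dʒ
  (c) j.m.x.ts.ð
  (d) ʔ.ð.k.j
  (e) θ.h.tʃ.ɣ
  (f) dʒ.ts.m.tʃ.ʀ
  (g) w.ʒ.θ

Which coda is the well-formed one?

a

(a) sonority 6-4-3-1: well-formed.
(b) sonority 3-1-1-2: ill-formed.
(c) sonority 7-4-3-2-3: ill-formed.
(d) sonority 1-3-1-7: ill-formed.
(e) sonority 3-3-2-3: ill-formed.
(f) sonority 2-2-4-2-6: ill-formed.
(g) sonority 7-3-3: ill-formed.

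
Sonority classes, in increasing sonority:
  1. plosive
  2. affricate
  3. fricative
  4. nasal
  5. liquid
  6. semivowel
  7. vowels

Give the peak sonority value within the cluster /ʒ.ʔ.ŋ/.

/ʒ/ is a fricative (sonority 3).
/ʔ/ is a plosive (sonority 1).
/ŋ/ is a nasal (sonority 4).
The maximum is 4.

4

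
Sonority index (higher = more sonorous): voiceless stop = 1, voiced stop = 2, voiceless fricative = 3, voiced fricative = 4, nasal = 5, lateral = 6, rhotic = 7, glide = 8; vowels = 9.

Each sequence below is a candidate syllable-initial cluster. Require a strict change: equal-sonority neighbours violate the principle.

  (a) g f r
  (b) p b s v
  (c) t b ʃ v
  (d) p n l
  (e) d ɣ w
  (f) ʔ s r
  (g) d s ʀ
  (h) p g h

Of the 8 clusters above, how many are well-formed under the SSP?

8

(a) 2-3-7 → obeys
(b) 1-2-3-4 → obeys
(c) 1-2-3-4 → obeys
(d) 1-5-6 → obeys
(e) 2-4-8 → obeys
(f) 1-3-7 → obeys
(g) 2-3-7 → obeys
(h) 1-2-3 → obeys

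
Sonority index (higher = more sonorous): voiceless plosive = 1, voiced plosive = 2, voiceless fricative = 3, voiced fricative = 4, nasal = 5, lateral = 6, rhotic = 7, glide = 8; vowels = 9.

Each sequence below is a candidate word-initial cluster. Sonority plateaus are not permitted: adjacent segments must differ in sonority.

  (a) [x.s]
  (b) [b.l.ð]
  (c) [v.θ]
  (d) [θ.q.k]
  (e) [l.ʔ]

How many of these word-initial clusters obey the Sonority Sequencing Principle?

0

(a) 3-3 → violates
(b) 2-6-4 → violates
(c) 4-3 → violates
(d) 3-1-1 → violates
(e) 6-1 → violates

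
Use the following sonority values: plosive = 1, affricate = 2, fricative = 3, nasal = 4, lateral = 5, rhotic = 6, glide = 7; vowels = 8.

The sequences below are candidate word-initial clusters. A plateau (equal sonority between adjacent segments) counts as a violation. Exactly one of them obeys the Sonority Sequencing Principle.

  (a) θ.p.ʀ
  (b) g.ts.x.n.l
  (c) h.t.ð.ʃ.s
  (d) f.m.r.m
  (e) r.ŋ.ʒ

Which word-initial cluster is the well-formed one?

(a) 3-1-6 → violates
(b) 1-2-3-4-5 → obeys
(c) 3-1-3-3-3 → violates
(d) 3-4-6-4 → violates
(e) 6-4-3 → violates

b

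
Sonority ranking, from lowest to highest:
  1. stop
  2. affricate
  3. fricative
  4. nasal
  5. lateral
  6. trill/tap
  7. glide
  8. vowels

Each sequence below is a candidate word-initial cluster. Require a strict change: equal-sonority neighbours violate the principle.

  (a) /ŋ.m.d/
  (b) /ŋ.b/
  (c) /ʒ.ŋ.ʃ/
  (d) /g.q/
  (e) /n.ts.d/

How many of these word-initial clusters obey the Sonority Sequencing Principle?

(a) 4-4-1 → violates
(b) 4-1 → violates
(c) 3-4-3 → violates
(d) 1-1 → violates
(e) 4-2-1 → violates

0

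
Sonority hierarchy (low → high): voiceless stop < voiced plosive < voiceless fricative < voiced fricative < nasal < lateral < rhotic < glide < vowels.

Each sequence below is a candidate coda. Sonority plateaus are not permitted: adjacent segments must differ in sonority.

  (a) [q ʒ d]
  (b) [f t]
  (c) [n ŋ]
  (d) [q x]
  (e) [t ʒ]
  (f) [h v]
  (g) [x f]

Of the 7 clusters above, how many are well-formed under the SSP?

(a) [q ʒ d]: profile 1-4-2 — violates.
(b) [f t]: profile 3-1 — obeys.
(c) [n ŋ]: profile 5-5 — violates.
(d) [q x]: profile 1-3 — violates.
(e) [t ʒ]: profile 1-4 — violates.
(f) [h v]: profile 3-4 — violates.
(g) [x f]: profile 3-3 — violates.

1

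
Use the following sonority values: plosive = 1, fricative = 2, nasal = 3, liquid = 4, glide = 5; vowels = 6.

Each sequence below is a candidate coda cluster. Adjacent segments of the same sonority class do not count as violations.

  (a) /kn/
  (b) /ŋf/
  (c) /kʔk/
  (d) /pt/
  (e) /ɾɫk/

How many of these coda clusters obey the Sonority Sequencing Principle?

4

(a) 1-3 → violates
(b) 3-2 → obeys
(c) 1-1-1 → obeys
(d) 1-1 → obeys
(e) 4-4-1 → obeys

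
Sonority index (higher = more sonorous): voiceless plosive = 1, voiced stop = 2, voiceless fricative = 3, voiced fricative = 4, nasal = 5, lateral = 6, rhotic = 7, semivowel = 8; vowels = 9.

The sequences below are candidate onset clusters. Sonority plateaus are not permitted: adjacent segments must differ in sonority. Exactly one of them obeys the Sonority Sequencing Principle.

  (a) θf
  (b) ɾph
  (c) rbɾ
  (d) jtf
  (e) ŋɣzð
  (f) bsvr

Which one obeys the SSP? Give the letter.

(a) 3-3 → violates
(b) 7-1-3 → violates
(c) 7-2-7 → violates
(d) 8-1-3 → violates
(e) 5-4-4-4 → violates
(f) 2-3-4-7 → obeys

f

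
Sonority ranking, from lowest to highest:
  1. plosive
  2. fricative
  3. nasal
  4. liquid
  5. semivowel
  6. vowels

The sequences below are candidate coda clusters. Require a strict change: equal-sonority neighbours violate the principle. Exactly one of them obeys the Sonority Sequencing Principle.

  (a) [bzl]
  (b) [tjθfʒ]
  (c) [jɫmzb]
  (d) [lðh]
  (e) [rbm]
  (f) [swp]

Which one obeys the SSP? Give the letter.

c

(a) sonority 1-2-4: ill-formed.
(b) sonority 1-5-2-2-2: ill-formed.
(c) sonority 5-4-3-2-1: well-formed.
(d) sonority 4-2-2: ill-formed.
(e) sonority 4-1-3: ill-formed.
(f) sonority 2-5-1: ill-formed.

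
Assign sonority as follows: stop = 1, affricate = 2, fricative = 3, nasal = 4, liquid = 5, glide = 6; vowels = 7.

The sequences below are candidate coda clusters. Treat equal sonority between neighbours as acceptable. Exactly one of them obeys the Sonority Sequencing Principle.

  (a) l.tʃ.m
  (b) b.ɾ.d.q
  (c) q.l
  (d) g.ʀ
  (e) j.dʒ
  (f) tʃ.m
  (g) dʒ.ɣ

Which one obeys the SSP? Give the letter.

e

(a) 5-2-4 → violates
(b) 1-5-1-1 → violates
(c) 1-5 → violates
(d) 1-5 → violates
(e) 6-2 → obeys
(f) 2-4 → violates
(g) 2-3 → violates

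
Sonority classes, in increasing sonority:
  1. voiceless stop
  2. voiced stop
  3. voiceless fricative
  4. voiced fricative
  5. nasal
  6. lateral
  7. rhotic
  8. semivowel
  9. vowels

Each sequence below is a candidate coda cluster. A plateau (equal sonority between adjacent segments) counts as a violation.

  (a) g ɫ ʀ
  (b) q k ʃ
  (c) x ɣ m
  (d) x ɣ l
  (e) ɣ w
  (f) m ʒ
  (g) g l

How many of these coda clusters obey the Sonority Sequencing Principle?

(a) g ɫ ʀ: profile 2-6-7 — violates.
(b) q k ʃ: profile 1-1-3 — violates.
(c) x ɣ m: profile 3-4-5 — violates.
(d) x ɣ l: profile 3-4-6 — violates.
(e) ɣ w: profile 4-8 — violates.
(f) m ʒ: profile 5-4 — obeys.
(g) g l: profile 2-6 — violates.

1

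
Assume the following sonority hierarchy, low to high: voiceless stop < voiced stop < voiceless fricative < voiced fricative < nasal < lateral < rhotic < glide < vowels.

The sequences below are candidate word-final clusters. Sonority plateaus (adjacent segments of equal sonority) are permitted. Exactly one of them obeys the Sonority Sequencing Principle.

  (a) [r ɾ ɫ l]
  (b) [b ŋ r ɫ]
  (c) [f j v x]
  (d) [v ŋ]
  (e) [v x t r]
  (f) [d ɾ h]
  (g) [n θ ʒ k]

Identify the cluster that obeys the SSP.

(a) [r ɾ ɫ l]: profile 7-7-6-6 — obeys.
(b) [b ŋ r ɫ]: profile 2-5-7-6 — violates.
(c) [f j v x]: profile 3-8-4-3 — violates.
(d) [v ŋ]: profile 4-5 — violates.
(e) [v x t r]: profile 4-3-1-7 — violates.
(f) [d ɾ h]: profile 2-7-3 — violates.
(g) [n θ ʒ k]: profile 5-3-4-1 — violates.

a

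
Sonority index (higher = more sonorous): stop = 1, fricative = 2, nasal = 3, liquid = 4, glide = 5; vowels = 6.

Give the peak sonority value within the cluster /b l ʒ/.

/b/ — stop, sonority 1.
/l/ — liquid, sonority 4.
/ʒ/ — fricative, sonority 2.
The maximum is 4.

4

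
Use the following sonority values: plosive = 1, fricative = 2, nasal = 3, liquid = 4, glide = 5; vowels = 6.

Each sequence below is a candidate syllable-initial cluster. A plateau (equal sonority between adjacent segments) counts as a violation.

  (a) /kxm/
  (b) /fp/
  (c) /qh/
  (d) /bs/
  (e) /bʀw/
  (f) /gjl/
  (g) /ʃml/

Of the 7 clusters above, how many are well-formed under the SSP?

5

(a) sonority 1-2-3: well-formed.
(b) sonority 2-1: ill-formed.
(c) sonority 1-2: well-formed.
(d) sonority 1-2: well-formed.
(e) sonority 1-4-5: well-formed.
(f) sonority 1-5-4: ill-formed.
(g) sonority 2-3-4: well-formed.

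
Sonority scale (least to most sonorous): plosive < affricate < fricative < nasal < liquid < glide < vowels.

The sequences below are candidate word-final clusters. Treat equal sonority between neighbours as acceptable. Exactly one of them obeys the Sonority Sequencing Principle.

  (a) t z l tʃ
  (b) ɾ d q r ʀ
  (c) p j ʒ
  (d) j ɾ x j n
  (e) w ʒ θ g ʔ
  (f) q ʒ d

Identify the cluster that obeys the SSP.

e

(a) t z l tʃ: profile 1-3-5-2 — violates.
(b) ɾ d q r ʀ: profile 5-1-1-5-5 — violates.
(c) p j ʒ: profile 1-6-3 — violates.
(d) j ɾ x j n: profile 6-5-3-6-4 — violates.
(e) w ʒ θ g ʔ: profile 6-3-3-1-1 — obeys.
(f) q ʒ d: profile 1-3-1 — violates.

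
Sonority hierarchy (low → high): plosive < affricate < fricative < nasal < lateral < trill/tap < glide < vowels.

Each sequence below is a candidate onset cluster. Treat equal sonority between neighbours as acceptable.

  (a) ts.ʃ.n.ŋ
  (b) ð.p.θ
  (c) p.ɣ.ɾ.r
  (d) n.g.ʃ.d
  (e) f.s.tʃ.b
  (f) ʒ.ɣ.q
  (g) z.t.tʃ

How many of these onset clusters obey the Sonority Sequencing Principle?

(a) 2-3-4-4 → obeys
(b) 3-1-3 → violates
(c) 1-3-6-6 → obeys
(d) 4-1-3-1 → violates
(e) 3-3-2-1 → violates
(f) 3-3-1 → violates
(g) 3-1-2 → violates

2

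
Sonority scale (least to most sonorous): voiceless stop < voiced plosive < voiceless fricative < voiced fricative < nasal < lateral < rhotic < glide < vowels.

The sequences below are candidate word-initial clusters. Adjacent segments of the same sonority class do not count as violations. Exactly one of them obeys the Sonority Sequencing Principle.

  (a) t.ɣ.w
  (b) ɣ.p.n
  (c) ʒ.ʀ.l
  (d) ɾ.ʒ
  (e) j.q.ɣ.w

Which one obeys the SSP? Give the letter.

a

(a) 1-4-8 → obeys
(b) 4-1-5 → violates
(c) 4-7-6 → violates
(d) 7-4 → violates
(e) 8-1-4-8 → violates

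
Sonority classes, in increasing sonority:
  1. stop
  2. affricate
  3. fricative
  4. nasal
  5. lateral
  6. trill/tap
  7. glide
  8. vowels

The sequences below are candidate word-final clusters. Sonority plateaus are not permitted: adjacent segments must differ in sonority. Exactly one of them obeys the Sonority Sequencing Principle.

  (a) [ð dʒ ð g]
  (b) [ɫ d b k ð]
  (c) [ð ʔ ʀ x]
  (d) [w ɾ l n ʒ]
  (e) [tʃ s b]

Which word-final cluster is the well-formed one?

d

(a) 3-2-3-1 → violates
(b) 5-1-1-1-3 → violates
(c) 3-1-6-3 → violates
(d) 7-6-5-4-3 → obeys
(e) 2-3-1 → violates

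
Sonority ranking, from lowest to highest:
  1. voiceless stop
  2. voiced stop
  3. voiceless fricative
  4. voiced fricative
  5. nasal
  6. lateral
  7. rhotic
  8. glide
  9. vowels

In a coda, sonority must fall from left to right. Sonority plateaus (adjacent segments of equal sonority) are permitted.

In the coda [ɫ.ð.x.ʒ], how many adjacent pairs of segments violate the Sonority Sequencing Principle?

/ɫ/ — lateral, sonority 6.
/ð/ — voiced fricative, sonority 4.
/x/ — voiceless fricative, sonority 3.
/ʒ/ — voiced fricative, sonority 4.
/ɫ/→/ð/: 6→4 (falls) — ok.
/ð/→/x/: 4→3 (falls) — ok.
/x/→/ʒ/: 3→4 (does not fall) — violation.

1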